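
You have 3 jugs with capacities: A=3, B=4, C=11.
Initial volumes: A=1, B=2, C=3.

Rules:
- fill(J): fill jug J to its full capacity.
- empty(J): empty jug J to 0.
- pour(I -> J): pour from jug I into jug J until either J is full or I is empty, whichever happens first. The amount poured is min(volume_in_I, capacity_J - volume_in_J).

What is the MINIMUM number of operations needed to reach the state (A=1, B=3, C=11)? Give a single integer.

BFS from (A=1, B=2, C=3). One shortest path:
  1. empty(B) -> (A=1 B=0 C=3)
  2. pour(C -> B) -> (A=1 B=3 C=0)
  3. fill(C) -> (A=1 B=3 C=11)
Reached target in 3 moves.

Answer: 3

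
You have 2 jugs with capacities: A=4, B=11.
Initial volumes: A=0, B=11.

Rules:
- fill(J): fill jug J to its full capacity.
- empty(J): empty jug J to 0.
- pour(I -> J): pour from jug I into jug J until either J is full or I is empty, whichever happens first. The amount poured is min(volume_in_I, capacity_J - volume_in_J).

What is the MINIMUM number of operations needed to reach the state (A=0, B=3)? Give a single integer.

Answer: 4

Derivation:
BFS from (A=0, B=11). One shortest path:
  1. pour(B -> A) -> (A=4 B=7)
  2. empty(A) -> (A=0 B=7)
  3. pour(B -> A) -> (A=4 B=3)
  4. empty(A) -> (A=0 B=3)
Reached target in 4 moves.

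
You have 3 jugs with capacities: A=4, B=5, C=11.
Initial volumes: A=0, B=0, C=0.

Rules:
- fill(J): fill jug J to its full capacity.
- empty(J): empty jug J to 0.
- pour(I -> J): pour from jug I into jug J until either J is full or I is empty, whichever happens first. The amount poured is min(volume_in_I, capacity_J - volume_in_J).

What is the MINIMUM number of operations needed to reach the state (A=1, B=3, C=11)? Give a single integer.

Answer: 8

Derivation:
BFS from (A=0, B=0, C=0). One shortest path:
  1. fill(B) -> (A=0 B=5 C=0)
  2. pour(B -> A) -> (A=4 B=1 C=0)
  3. pour(A -> C) -> (A=0 B=1 C=4)
  4. pour(B -> A) -> (A=1 B=0 C=4)
  5. fill(B) -> (A=1 B=5 C=4)
  6. pour(B -> C) -> (A=1 B=0 C=9)
  7. fill(B) -> (A=1 B=5 C=9)
  8. pour(B -> C) -> (A=1 B=3 C=11)
Reached target in 8 moves.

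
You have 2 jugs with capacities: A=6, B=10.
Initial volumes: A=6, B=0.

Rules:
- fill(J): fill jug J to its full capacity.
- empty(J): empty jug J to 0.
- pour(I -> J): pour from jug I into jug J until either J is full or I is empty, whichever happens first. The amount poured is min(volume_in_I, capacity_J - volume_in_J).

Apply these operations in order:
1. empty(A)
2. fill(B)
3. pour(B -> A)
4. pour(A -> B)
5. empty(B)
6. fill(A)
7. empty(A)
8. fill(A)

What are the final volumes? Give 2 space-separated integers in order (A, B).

Answer: 6 0

Derivation:
Step 1: empty(A) -> (A=0 B=0)
Step 2: fill(B) -> (A=0 B=10)
Step 3: pour(B -> A) -> (A=6 B=4)
Step 4: pour(A -> B) -> (A=0 B=10)
Step 5: empty(B) -> (A=0 B=0)
Step 6: fill(A) -> (A=6 B=0)
Step 7: empty(A) -> (A=0 B=0)
Step 8: fill(A) -> (A=6 B=0)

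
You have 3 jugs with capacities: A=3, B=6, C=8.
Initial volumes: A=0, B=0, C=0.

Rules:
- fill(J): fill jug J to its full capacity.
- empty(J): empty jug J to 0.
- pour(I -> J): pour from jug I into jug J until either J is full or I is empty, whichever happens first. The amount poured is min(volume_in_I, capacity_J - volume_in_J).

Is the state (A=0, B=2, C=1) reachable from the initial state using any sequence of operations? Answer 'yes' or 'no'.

Answer: yes

Derivation:
BFS from (A=0, B=0, C=0):
  1. fill(A) -> (A=3 B=0 C=0)
  2. fill(B) -> (A=3 B=6 C=0)
  3. pour(B -> C) -> (A=3 B=0 C=6)
  4. pour(A -> C) -> (A=1 B=0 C=8)
  5. pour(C -> B) -> (A=1 B=6 C=2)
  6. empty(B) -> (A=1 B=0 C=2)
  7. pour(C -> B) -> (A=1 B=2 C=0)
  8. pour(A -> C) -> (A=0 B=2 C=1)
Target reached → yes.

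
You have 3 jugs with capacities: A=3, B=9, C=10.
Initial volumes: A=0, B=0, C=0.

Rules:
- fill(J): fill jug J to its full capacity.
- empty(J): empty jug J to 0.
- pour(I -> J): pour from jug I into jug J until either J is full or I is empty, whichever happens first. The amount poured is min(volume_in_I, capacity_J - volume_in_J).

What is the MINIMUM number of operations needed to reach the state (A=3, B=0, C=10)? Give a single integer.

Answer: 2

Derivation:
BFS from (A=0, B=0, C=0). One shortest path:
  1. fill(A) -> (A=3 B=0 C=0)
  2. fill(C) -> (A=3 B=0 C=10)
Reached target in 2 moves.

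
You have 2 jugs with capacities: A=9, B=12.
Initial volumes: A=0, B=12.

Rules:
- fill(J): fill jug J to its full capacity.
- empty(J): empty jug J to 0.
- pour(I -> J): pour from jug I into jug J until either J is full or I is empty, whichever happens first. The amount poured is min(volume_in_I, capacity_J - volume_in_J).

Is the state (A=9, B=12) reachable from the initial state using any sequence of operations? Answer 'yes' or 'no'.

BFS from (A=0, B=12):
  1. fill(A) -> (A=9 B=12)
Target reached → yes.

Answer: yes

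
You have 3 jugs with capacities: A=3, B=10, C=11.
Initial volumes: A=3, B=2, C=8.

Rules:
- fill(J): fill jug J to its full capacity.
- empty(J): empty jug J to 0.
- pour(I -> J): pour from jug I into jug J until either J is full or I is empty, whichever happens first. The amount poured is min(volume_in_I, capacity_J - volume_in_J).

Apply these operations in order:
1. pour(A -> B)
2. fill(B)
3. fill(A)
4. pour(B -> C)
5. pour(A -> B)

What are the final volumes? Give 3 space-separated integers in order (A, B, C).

Step 1: pour(A -> B) -> (A=0 B=5 C=8)
Step 2: fill(B) -> (A=0 B=10 C=8)
Step 3: fill(A) -> (A=3 B=10 C=8)
Step 4: pour(B -> C) -> (A=3 B=7 C=11)
Step 5: pour(A -> B) -> (A=0 B=10 C=11)

Answer: 0 10 11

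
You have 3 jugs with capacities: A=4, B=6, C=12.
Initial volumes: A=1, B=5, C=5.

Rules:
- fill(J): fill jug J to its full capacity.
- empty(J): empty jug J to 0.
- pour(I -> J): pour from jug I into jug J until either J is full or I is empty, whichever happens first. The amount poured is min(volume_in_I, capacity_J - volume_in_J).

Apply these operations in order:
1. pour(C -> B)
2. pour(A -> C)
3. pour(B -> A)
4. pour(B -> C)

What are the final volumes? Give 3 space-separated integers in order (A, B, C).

Answer: 4 0 7

Derivation:
Step 1: pour(C -> B) -> (A=1 B=6 C=4)
Step 2: pour(A -> C) -> (A=0 B=6 C=5)
Step 3: pour(B -> A) -> (A=4 B=2 C=5)
Step 4: pour(B -> C) -> (A=4 B=0 C=7)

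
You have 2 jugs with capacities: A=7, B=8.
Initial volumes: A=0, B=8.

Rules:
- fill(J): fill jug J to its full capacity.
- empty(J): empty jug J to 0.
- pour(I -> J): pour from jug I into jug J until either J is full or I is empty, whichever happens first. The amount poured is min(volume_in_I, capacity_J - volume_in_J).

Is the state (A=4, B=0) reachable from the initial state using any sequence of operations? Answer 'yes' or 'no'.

Answer: yes

Derivation:
BFS from (A=0, B=8):
  1. fill(A) -> (A=7 B=8)
  2. empty(B) -> (A=7 B=0)
  3. pour(A -> B) -> (A=0 B=7)
  4. fill(A) -> (A=7 B=7)
  5. pour(A -> B) -> (A=6 B=8)
  6. empty(B) -> (A=6 B=0)
  7. pour(A -> B) -> (A=0 B=6)
  8. fill(A) -> (A=7 B=6)
  9. pour(A -> B) -> (A=5 B=8)
  10. empty(B) -> (A=5 B=0)
  11. pour(A -> B) -> (A=0 B=5)
  12. fill(A) -> (A=7 B=5)
  13. pour(A -> B) -> (A=4 B=8)
  14. empty(B) -> (A=4 B=0)
Target reached → yes.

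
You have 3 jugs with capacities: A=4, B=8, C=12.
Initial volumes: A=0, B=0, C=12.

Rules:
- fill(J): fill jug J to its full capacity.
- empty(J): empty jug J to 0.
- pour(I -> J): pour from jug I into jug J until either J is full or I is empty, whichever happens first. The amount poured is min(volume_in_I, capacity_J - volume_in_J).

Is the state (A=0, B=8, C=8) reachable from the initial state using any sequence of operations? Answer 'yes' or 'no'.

BFS from (A=0, B=0, C=12):
  1. fill(A) -> (A=4 B=0 C=12)
  2. pour(A -> B) -> (A=0 B=4 C=12)
  3. pour(C -> B) -> (A=0 B=8 C=8)
Target reached → yes.

Answer: yes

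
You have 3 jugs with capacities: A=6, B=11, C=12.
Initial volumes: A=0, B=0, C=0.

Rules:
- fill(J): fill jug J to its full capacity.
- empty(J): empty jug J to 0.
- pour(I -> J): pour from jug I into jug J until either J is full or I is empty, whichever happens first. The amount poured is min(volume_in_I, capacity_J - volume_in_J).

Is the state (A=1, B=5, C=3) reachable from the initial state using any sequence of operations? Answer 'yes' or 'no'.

BFS explored all 542 reachable states.
Reachable set includes: (0,0,0), (0,0,1), (0,0,2), (0,0,3), (0,0,4), (0,0,5), (0,0,6), (0,0,7), (0,0,8), (0,0,9), (0,0,10), (0,0,11) ...
Target (A=1, B=5, C=3) not in reachable set → no.

Answer: no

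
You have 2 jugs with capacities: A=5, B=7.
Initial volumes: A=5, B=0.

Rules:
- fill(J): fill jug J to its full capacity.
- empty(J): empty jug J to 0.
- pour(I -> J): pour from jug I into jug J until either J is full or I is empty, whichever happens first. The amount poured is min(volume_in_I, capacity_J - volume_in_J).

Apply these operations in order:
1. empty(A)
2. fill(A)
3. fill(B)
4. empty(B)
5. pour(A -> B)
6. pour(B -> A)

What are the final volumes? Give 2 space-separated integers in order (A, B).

Step 1: empty(A) -> (A=0 B=0)
Step 2: fill(A) -> (A=5 B=0)
Step 3: fill(B) -> (A=5 B=7)
Step 4: empty(B) -> (A=5 B=0)
Step 5: pour(A -> B) -> (A=0 B=5)
Step 6: pour(B -> A) -> (A=5 B=0)

Answer: 5 0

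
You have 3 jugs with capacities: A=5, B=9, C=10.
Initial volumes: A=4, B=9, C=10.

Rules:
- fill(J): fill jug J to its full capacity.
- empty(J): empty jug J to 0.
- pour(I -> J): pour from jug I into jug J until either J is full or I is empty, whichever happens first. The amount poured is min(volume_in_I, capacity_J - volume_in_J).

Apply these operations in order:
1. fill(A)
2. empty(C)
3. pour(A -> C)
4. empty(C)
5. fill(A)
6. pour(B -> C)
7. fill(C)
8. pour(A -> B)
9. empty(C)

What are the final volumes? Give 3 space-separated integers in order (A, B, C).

Step 1: fill(A) -> (A=5 B=9 C=10)
Step 2: empty(C) -> (A=5 B=9 C=0)
Step 3: pour(A -> C) -> (A=0 B=9 C=5)
Step 4: empty(C) -> (A=0 B=9 C=0)
Step 5: fill(A) -> (A=5 B=9 C=0)
Step 6: pour(B -> C) -> (A=5 B=0 C=9)
Step 7: fill(C) -> (A=5 B=0 C=10)
Step 8: pour(A -> B) -> (A=0 B=5 C=10)
Step 9: empty(C) -> (A=0 B=5 C=0)

Answer: 0 5 0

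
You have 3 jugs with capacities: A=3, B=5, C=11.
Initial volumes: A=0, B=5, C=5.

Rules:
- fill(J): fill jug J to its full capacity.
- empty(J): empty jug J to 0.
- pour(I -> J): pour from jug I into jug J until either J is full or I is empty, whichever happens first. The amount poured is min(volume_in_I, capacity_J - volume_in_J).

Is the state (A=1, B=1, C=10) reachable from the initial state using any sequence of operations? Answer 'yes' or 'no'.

BFS explored all 208 reachable states.
Reachable set includes: (0,0,0), (0,0,1), (0,0,2), (0,0,3), (0,0,4), (0,0,5), (0,0,6), (0,0,7), (0,0,8), (0,0,9), (0,0,10), (0,0,11) ...
Target (A=1, B=1, C=10) not in reachable set → no.

Answer: no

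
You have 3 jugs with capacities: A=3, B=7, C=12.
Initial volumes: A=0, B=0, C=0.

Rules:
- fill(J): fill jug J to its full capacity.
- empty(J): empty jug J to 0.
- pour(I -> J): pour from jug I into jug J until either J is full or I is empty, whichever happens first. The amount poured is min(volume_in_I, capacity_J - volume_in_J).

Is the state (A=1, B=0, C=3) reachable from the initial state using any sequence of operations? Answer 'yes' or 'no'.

Answer: yes

Derivation:
BFS from (A=0, B=0, C=0):
  1. fill(B) -> (A=0 B=7 C=0)
  2. pour(B -> A) -> (A=3 B=4 C=0)
  3. empty(A) -> (A=0 B=4 C=0)
  4. pour(B -> A) -> (A=3 B=1 C=0)
  5. pour(A -> C) -> (A=0 B=1 C=3)
  6. pour(B -> A) -> (A=1 B=0 C=3)
Target reached → yes.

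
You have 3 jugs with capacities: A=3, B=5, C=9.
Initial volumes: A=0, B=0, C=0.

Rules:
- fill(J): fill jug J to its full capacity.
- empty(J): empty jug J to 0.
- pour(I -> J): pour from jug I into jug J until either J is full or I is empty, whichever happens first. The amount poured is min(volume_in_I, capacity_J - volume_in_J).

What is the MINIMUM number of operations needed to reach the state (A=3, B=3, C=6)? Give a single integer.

Answer: 4

Derivation:
BFS from (A=0, B=0, C=0). One shortest path:
  1. fill(A) -> (A=3 B=0 C=0)
  2. fill(C) -> (A=3 B=0 C=9)
  3. pour(A -> B) -> (A=0 B=3 C=9)
  4. pour(C -> A) -> (A=3 B=3 C=6)
Reached target in 4 moves.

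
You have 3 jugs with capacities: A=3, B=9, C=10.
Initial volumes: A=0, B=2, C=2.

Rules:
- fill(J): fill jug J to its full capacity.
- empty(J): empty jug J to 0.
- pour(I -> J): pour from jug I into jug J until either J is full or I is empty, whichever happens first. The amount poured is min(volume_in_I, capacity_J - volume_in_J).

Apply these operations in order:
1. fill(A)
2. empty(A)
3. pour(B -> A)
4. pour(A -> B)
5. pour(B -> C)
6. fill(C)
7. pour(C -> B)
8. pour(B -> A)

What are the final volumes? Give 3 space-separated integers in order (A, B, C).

Answer: 3 6 1

Derivation:
Step 1: fill(A) -> (A=3 B=2 C=2)
Step 2: empty(A) -> (A=0 B=2 C=2)
Step 3: pour(B -> A) -> (A=2 B=0 C=2)
Step 4: pour(A -> B) -> (A=0 B=2 C=2)
Step 5: pour(B -> C) -> (A=0 B=0 C=4)
Step 6: fill(C) -> (A=0 B=0 C=10)
Step 7: pour(C -> B) -> (A=0 B=9 C=1)
Step 8: pour(B -> A) -> (A=3 B=6 C=1)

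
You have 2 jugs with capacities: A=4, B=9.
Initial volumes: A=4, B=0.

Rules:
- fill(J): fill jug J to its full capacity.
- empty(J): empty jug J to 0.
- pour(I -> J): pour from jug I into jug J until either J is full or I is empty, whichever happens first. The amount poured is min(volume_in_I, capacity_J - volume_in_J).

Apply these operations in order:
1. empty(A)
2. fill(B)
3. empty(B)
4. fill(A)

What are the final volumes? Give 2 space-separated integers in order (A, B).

Step 1: empty(A) -> (A=0 B=0)
Step 2: fill(B) -> (A=0 B=9)
Step 3: empty(B) -> (A=0 B=0)
Step 4: fill(A) -> (A=4 B=0)

Answer: 4 0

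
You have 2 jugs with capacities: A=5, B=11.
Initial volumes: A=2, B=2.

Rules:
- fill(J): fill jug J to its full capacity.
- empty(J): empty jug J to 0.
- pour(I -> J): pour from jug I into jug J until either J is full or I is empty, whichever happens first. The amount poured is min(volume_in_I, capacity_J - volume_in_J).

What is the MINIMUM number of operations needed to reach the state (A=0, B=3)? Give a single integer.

Answer: 5

Derivation:
BFS from (A=2, B=2). One shortest path:
  1. fill(B) -> (A=2 B=11)
  2. pour(B -> A) -> (A=5 B=8)
  3. empty(A) -> (A=0 B=8)
  4. pour(B -> A) -> (A=5 B=3)
  5. empty(A) -> (A=0 B=3)
Reached target in 5 moves.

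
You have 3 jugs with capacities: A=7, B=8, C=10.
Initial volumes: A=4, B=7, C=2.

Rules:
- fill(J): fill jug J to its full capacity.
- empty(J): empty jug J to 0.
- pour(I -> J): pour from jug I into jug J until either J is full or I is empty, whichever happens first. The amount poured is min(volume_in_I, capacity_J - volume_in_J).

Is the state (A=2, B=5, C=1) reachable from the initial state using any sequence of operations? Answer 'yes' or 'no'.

Answer: no

Derivation:
BFS explored all 415 reachable states.
Reachable set includes: (0,0,0), (0,0,1), (0,0,2), (0,0,3), (0,0,4), (0,0,5), (0,0,6), (0,0,7), (0,0,8), (0,0,9), (0,0,10), (0,1,0) ...
Target (A=2, B=5, C=1) not in reachable set → no.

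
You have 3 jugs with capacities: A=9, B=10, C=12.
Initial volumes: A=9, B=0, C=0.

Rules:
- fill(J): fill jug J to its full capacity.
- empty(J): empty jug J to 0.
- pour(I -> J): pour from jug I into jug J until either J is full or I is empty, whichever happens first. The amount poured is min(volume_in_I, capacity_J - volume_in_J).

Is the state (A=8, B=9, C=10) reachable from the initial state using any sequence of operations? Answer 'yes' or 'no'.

BFS explored all 638 reachable states.
Reachable set includes: (0,0,0), (0,0,1), (0,0,2), (0,0,3), (0,0,4), (0,0,5), (0,0,6), (0,0,7), (0,0,8), (0,0,9), (0,0,10), (0,0,11) ...
Target (A=8, B=9, C=10) not in reachable set → no.

Answer: no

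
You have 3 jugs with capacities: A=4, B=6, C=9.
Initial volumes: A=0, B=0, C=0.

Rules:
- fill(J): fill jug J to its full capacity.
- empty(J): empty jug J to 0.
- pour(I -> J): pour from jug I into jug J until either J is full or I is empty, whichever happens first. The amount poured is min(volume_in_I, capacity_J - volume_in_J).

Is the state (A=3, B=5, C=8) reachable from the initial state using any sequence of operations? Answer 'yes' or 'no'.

BFS explored all 230 reachable states.
Reachable set includes: (0,0,0), (0,0,1), (0,0,2), (0,0,3), (0,0,4), (0,0,5), (0,0,6), (0,0,7), (0,0,8), (0,0,9), (0,1,0), (0,1,1) ...
Target (A=3, B=5, C=8) not in reachable set → no.

Answer: no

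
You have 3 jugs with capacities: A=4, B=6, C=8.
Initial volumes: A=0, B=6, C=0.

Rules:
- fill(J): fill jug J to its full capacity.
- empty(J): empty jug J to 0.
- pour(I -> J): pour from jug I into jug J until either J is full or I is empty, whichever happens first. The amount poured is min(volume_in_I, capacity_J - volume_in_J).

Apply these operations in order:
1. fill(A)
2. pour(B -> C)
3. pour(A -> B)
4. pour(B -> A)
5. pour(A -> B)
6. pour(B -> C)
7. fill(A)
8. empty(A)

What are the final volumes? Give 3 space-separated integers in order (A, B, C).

Step 1: fill(A) -> (A=4 B=6 C=0)
Step 2: pour(B -> C) -> (A=4 B=0 C=6)
Step 3: pour(A -> B) -> (A=0 B=4 C=6)
Step 4: pour(B -> A) -> (A=4 B=0 C=6)
Step 5: pour(A -> B) -> (A=0 B=4 C=6)
Step 6: pour(B -> C) -> (A=0 B=2 C=8)
Step 7: fill(A) -> (A=4 B=2 C=8)
Step 8: empty(A) -> (A=0 B=2 C=8)

Answer: 0 2 8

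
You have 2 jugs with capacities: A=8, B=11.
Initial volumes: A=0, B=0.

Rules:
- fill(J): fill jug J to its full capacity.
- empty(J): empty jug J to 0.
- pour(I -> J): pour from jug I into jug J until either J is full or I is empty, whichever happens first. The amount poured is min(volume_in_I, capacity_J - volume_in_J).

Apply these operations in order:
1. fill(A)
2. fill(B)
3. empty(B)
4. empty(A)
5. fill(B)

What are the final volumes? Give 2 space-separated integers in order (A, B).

Answer: 0 11

Derivation:
Step 1: fill(A) -> (A=8 B=0)
Step 2: fill(B) -> (A=8 B=11)
Step 3: empty(B) -> (A=8 B=0)
Step 4: empty(A) -> (A=0 B=0)
Step 5: fill(B) -> (A=0 B=11)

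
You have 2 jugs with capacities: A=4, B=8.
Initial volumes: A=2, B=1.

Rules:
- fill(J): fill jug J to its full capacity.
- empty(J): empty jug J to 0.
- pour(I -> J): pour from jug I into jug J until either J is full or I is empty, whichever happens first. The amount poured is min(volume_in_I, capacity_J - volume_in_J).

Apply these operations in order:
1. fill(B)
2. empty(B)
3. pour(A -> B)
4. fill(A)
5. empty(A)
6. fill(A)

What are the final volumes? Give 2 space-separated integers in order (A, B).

Step 1: fill(B) -> (A=2 B=8)
Step 2: empty(B) -> (A=2 B=0)
Step 3: pour(A -> B) -> (A=0 B=2)
Step 4: fill(A) -> (A=4 B=2)
Step 5: empty(A) -> (A=0 B=2)
Step 6: fill(A) -> (A=4 B=2)

Answer: 4 2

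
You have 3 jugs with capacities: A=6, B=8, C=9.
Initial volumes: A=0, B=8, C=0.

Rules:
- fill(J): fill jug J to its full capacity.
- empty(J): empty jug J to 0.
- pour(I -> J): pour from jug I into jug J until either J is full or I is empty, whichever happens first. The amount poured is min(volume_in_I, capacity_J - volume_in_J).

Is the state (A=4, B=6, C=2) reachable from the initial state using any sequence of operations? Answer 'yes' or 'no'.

BFS explored all 350 reachable states.
Reachable set includes: (0,0,0), (0,0,1), (0,0,2), (0,0,3), (0,0,4), (0,0,5), (0,0,6), (0,0,7), (0,0,8), (0,0,9), (0,1,0), (0,1,1) ...
Target (A=4, B=6, C=2) not in reachable set → no.

Answer: no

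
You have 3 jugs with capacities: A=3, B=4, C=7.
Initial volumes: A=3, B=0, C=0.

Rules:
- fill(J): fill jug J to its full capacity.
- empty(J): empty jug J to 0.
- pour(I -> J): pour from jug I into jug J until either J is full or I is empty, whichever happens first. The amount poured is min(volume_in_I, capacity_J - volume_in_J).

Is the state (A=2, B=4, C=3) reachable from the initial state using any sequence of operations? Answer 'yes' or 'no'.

BFS from (A=3, B=0, C=0):
  1. pour(A -> B) -> (A=0 B=3 C=0)
  2. fill(A) -> (A=3 B=3 C=0)
  3. pour(A -> C) -> (A=0 B=3 C=3)
  4. fill(A) -> (A=3 B=3 C=3)
  5. pour(A -> B) -> (A=2 B=4 C=3)
Target reached → yes.

Answer: yes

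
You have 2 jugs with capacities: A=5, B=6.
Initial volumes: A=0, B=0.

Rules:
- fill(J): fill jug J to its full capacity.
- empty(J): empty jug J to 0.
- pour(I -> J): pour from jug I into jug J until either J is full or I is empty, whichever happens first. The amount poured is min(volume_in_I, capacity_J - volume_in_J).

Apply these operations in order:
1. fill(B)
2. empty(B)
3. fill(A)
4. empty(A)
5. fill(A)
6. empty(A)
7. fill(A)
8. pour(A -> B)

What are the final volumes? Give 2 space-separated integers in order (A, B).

Answer: 0 5

Derivation:
Step 1: fill(B) -> (A=0 B=6)
Step 2: empty(B) -> (A=0 B=0)
Step 3: fill(A) -> (A=5 B=0)
Step 4: empty(A) -> (A=0 B=0)
Step 5: fill(A) -> (A=5 B=0)
Step 6: empty(A) -> (A=0 B=0)
Step 7: fill(A) -> (A=5 B=0)
Step 8: pour(A -> B) -> (A=0 B=5)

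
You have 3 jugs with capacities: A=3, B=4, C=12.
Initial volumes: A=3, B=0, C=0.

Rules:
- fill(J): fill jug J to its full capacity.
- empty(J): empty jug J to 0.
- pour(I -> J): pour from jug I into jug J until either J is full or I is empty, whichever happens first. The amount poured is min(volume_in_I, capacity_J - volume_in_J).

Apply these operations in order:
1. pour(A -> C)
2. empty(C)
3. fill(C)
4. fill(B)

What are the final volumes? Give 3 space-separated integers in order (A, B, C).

Step 1: pour(A -> C) -> (A=0 B=0 C=3)
Step 2: empty(C) -> (A=0 B=0 C=0)
Step 3: fill(C) -> (A=0 B=0 C=12)
Step 4: fill(B) -> (A=0 B=4 C=12)

Answer: 0 4 12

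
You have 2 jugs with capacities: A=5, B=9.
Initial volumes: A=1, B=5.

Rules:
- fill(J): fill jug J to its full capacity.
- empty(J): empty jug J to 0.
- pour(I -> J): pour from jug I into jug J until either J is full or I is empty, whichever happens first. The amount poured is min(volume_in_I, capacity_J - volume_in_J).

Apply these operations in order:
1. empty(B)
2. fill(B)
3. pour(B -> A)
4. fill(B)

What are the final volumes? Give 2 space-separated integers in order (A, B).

Answer: 5 9

Derivation:
Step 1: empty(B) -> (A=1 B=0)
Step 2: fill(B) -> (A=1 B=9)
Step 3: pour(B -> A) -> (A=5 B=5)
Step 4: fill(B) -> (A=5 B=9)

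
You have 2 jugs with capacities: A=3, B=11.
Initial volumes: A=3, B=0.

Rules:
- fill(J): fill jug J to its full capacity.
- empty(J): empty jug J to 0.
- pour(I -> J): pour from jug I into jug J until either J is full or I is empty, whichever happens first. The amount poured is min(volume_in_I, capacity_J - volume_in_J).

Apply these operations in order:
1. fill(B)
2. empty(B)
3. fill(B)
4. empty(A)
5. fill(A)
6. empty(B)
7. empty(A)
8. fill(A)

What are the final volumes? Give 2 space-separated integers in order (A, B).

Step 1: fill(B) -> (A=3 B=11)
Step 2: empty(B) -> (A=3 B=0)
Step 3: fill(B) -> (A=3 B=11)
Step 4: empty(A) -> (A=0 B=11)
Step 5: fill(A) -> (A=3 B=11)
Step 6: empty(B) -> (A=3 B=0)
Step 7: empty(A) -> (A=0 B=0)
Step 8: fill(A) -> (A=3 B=0)

Answer: 3 0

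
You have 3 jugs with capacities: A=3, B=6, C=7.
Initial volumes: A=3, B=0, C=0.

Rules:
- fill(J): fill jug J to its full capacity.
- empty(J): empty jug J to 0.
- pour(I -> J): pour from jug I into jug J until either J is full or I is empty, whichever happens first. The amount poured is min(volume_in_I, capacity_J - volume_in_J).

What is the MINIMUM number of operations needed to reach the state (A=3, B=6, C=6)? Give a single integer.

Answer: 3

Derivation:
BFS from (A=3, B=0, C=0). One shortest path:
  1. fill(B) -> (A=3 B=6 C=0)
  2. pour(B -> C) -> (A=3 B=0 C=6)
  3. fill(B) -> (A=3 B=6 C=6)
Reached target in 3 moves.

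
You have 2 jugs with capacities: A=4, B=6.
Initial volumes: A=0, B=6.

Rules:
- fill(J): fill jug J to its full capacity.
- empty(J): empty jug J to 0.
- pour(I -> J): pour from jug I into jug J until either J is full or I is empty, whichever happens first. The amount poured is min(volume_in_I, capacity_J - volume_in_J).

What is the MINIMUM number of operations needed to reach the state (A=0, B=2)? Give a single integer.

BFS from (A=0, B=6). One shortest path:
  1. pour(B -> A) -> (A=4 B=2)
  2. empty(A) -> (A=0 B=2)
Reached target in 2 moves.

Answer: 2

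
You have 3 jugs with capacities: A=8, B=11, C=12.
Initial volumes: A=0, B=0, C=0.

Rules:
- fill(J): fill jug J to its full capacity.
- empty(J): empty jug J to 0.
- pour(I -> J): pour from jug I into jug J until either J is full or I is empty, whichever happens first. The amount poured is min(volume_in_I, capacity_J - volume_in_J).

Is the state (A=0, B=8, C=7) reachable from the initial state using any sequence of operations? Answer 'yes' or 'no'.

Answer: yes

Derivation:
BFS from (A=0, B=0, C=0):
  1. fill(B) -> (A=0 B=11 C=0)
  2. fill(C) -> (A=0 B=11 C=12)
  3. pour(B -> A) -> (A=8 B=3 C=12)
  4. empty(A) -> (A=0 B=3 C=12)
  5. pour(B -> A) -> (A=3 B=0 C=12)
  6. pour(C -> A) -> (A=8 B=0 C=7)
  7. pour(A -> B) -> (A=0 B=8 C=7)
Target reached → yes.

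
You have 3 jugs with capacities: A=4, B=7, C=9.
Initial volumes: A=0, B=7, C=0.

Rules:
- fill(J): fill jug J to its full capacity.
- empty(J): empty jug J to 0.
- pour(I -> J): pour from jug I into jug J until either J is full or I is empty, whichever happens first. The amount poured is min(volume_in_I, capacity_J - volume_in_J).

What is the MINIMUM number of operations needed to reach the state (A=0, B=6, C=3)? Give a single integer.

BFS from (A=0, B=7, C=0). One shortest path:
  1. empty(B) -> (A=0 B=0 C=0)
  2. fill(C) -> (A=0 B=0 C=9)
  3. pour(C -> B) -> (A=0 B=7 C=2)
  4. pour(B -> A) -> (A=4 B=3 C=2)
  5. pour(A -> C) -> (A=0 B=3 C=6)
  6. pour(B -> A) -> (A=3 B=0 C=6)
  7. pour(C -> B) -> (A=3 B=6 C=0)
  8. pour(A -> C) -> (A=0 B=6 C=3)
Reached target in 8 moves.

Answer: 8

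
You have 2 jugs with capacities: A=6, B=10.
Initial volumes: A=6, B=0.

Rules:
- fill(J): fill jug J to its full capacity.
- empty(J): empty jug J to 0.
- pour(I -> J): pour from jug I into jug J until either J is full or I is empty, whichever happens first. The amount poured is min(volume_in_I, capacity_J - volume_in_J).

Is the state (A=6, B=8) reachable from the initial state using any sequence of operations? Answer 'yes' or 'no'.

Answer: yes

Derivation:
BFS from (A=6, B=0):
  1. empty(A) -> (A=0 B=0)
  2. fill(B) -> (A=0 B=10)
  3. pour(B -> A) -> (A=6 B=4)
  4. empty(A) -> (A=0 B=4)
  5. pour(B -> A) -> (A=4 B=0)
  6. fill(B) -> (A=4 B=10)
  7. pour(B -> A) -> (A=6 B=8)
Target reached → yes.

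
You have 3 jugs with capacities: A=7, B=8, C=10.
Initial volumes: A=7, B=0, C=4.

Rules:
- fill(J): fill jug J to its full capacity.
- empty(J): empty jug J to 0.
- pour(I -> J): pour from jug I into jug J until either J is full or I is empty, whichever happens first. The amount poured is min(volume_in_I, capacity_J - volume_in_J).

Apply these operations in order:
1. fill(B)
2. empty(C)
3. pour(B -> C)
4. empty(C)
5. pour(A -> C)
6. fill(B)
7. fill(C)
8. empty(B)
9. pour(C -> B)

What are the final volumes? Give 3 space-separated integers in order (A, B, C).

Step 1: fill(B) -> (A=7 B=8 C=4)
Step 2: empty(C) -> (A=7 B=8 C=0)
Step 3: pour(B -> C) -> (A=7 B=0 C=8)
Step 4: empty(C) -> (A=7 B=0 C=0)
Step 5: pour(A -> C) -> (A=0 B=0 C=7)
Step 6: fill(B) -> (A=0 B=8 C=7)
Step 7: fill(C) -> (A=0 B=8 C=10)
Step 8: empty(B) -> (A=0 B=0 C=10)
Step 9: pour(C -> B) -> (A=0 B=8 C=2)

Answer: 0 8 2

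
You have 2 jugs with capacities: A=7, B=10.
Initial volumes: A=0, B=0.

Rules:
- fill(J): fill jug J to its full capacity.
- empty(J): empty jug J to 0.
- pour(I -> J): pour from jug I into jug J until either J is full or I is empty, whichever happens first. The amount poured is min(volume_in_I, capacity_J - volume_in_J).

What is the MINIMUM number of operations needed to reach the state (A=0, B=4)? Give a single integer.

BFS from (A=0, B=0). One shortest path:
  1. fill(A) -> (A=7 B=0)
  2. pour(A -> B) -> (A=0 B=7)
  3. fill(A) -> (A=7 B=7)
  4. pour(A -> B) -> (A=4 B=10)
  5. empty(B) -> (A=4 B=0)
  6. pour(A -> B) -> (A=0 B=4)
Reached target in 6 moves.

Answer: 6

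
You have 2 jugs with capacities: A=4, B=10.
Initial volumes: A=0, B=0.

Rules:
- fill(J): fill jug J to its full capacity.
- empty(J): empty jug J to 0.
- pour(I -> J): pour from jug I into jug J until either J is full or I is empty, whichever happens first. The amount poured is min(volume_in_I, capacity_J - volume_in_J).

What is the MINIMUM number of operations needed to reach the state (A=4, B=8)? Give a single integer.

Answer: 5

Derivation:
BFS from (A=0, B=0). One shortest path:
  1. fill(A) -> (A=4 B=0)
  2. pour(A -> B) -> (A=0 B=4)
  3. fill(A) -> (A=4 B=4)
  4. pour(A -> B) -> (A=0 B=8)
  5. fill(A) -> (A=4 B=8)
Reached target in 5 moves.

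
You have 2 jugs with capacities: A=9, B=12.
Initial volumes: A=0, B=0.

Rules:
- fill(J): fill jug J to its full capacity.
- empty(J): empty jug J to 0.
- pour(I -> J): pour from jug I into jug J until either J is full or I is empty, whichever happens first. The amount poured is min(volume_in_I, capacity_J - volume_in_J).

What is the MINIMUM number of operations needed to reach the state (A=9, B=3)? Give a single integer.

BFS from (A=0, B=0). One shortest path:
  1. fill(B) -> (A=0 B=12)
  2. pour(B -> A) -> (A=9 B=3)
Reached target in 2 moves.

Answer: 2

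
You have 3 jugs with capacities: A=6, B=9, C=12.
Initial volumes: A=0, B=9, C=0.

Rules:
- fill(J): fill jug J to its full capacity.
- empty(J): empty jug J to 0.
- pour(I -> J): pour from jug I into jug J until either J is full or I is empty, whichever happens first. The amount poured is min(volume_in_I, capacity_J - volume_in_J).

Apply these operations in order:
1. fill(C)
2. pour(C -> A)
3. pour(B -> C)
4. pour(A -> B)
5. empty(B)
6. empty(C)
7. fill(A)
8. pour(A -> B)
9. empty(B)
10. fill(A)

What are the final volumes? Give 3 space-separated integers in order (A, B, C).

Step 1: fill(C) -> (A=0 B=9 C=12)
Step 2: pour(C -> A) -> (A=6 B=9 C=6)
Step 3: pour(B -> C) -> (A=6 B=3 C=12)
Step 4: pour(A -> B) -> (A=0 B=9 C=12)
Step 5: empty(B) -> (A=0 B=0 C=12)
Step 6: empty(C) -> (A=0 B=0 C=0)
Step 7: fill(A) -> (A=6 B=0 C=0)
Step 8: pour(A -> B) -> (A=0 B=6 C=0)
Step 9: empty(B) -> (A=0 B=0 C=0)
Step 10: fill(A) -> (A=6 B=0 C=0)

Answer: 6 0 0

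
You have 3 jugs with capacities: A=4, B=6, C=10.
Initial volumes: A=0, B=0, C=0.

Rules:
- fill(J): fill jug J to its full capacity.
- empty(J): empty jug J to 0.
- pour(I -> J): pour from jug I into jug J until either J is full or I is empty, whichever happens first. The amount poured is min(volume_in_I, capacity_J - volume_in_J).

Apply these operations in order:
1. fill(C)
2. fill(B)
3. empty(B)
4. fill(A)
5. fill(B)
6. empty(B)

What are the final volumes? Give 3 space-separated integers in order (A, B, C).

Step 1: fill(C) -> (A=0 B=0 C=10)
Step 2: fill(B) -> (A=0 B=6 C=10)
Step 3: empty(B) -> (A=0 B=0 C=10)
Step 4: fill(A) -> (A=4 B=0 C=10)
Step 5: fill(B) -> (A=4 B=6 C=10)
Step 6: empty(B) -> (A=4 B=0 C=10)

Answer: 4 0 10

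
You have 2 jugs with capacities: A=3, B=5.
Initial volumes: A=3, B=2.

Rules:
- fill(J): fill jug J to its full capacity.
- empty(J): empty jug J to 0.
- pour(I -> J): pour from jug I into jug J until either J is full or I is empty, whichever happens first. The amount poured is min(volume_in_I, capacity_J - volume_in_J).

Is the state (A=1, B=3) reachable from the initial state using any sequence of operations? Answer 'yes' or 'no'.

Answer: no

Derivation:
BFS explored all 16 reachable states.
Reachable set includes: (0,0), (0,1), (0,2), (0,3), (0,4), (0,5), (1,0), (1,5), (2,0), (2,5), (3,0), (3,1) ...
Target (A=1, B=3) not in reachable set → no.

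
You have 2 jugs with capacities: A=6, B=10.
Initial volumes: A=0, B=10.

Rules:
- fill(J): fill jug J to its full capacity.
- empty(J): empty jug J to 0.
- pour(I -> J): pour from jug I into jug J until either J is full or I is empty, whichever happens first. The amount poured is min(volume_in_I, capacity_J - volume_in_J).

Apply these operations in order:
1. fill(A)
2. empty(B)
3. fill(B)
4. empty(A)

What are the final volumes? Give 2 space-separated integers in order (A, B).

Step 1: fill(A) -> (A=6 B=10)
Step 2: empty(B) -> (A=6 B=0)
Step 3: fill(B) -> (A=6 B=10)
Step 4: empty(A) -> (A=0 B=10)

Answer: 0 10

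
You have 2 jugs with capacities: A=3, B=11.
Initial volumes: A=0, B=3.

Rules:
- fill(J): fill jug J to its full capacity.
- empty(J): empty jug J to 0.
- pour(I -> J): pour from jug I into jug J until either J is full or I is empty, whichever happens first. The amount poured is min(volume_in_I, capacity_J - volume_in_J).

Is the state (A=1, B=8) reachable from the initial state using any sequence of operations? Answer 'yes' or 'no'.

Answer: no

Derivation:
BFS explored all 28 reachable states.
Reachable set includes: (0,0), (0,1), (0,2), (0,3), (0,4), (0,5), (0,6), (0,7), (0,8), (0,9), (0,10), (0,11) ...
Target (A=1, B=8) not in reachable set → no.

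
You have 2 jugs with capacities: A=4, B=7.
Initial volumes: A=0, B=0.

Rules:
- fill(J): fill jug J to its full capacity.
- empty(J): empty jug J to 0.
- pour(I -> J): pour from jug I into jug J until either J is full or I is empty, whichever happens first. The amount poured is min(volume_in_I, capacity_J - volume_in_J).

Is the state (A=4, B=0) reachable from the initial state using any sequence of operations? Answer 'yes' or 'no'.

Answer: yes

Derivation:
BFS from (A=0, B=0):
  1. fill(A) -> (A=4 B=0)
Target reached → yes.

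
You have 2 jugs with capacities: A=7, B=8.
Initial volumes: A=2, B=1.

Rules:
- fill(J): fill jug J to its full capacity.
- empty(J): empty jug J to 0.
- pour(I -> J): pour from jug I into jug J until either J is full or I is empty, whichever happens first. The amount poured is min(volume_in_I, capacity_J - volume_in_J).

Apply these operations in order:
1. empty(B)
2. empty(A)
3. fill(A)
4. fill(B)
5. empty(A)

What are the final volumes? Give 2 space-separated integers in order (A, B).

Step 1: empty(B) -> (A=2 B=0)
Step 2: empty(A) -> (A=0 B=0)
Step 3: fill(A) -> (A=7 B=0)
Step 4: fill(B) -> (A=7 B=8)
Step 5: empty(A) -> (A=0 B=8)

Answer: 0 8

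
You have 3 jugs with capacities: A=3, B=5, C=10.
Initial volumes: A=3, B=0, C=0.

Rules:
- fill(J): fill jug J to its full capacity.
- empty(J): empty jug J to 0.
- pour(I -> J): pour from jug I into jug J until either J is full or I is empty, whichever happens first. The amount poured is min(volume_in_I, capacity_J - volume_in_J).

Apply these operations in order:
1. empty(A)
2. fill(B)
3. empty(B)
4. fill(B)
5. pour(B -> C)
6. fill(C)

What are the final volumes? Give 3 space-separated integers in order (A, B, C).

Step 1: empty(A) -> (A=0 B=0 C=0)
Step 2: fill(B) -> (A=0 B=5 C=0)
Step 3: empty(B) -> (A=0 B=0 C=0)
Step 4: fill(B) -> (A=0 B=5 C=0)
Step 5: pour(B -> C) -> (A=0 B=0 C=5)
Step 6: fill(C) -> (A=0 B=0 C=10)

Answer: 0 0 10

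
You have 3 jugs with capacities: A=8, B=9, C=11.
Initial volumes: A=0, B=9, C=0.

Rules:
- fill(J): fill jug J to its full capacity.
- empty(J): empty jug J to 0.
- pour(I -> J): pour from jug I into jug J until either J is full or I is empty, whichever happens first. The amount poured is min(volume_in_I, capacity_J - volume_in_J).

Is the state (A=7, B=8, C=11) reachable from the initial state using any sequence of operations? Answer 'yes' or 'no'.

BFS from (A=0, B=9, C=0):
  1. pour(B -> A) -> (A=8 B=1 C=0)
  2. pour(B -> C) -> (A=8 B=0 C=1)
  3. fill(B) -> (A=8 B=9 C=1)
  4. pour(B -> C) -> (A=8 B=0 C=10)
  5. pour(A -> B) -> (A=0 B=8 C=10)
  6. fill(A) -> (A=8 B=8 C=10)
  7. pour(A -> C) -> (A=7 B=8 C=11)
Target reached → yes.

Answer: yes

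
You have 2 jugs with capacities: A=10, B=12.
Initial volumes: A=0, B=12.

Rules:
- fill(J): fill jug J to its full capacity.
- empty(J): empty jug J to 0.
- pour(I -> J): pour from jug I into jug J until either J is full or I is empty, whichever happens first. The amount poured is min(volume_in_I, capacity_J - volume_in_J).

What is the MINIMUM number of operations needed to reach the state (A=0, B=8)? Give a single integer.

Answer: 7

Derivation:
BFS from (A=0, B=12). One shortest path:
  1. fill(A) -> (A=10 B=12)
  2. empty(B) -> (A=10 B=0)
  3. pour(A -> B) -> (A=0 B=10)
  4. fill(A) -> (A=10 B=10)
  5. pour(A -> B) -> (A=8 B=12)
  6. empty(B) -> (A=8 B=0)
  7. pour(A -> B) -> (A=0 B=8)
Reached target in 7 moves.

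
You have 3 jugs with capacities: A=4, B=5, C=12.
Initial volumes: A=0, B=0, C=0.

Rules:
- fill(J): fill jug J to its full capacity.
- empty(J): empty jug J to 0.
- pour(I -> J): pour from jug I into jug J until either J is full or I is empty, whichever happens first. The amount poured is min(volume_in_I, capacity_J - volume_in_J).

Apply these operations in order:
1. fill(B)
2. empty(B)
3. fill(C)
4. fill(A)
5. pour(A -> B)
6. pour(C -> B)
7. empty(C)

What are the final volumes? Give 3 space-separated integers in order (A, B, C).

Answer: 0 5 0

Derivation:
Step 1: fill(B) -> (A=0 B=5 C=0)
Step 2: empty(B) -> (A=0 B=0 C=0)
Step 3: fill(C) -> (A=0 B=0 C=12)
Step 4: fill(A) -> (A=4 B=0 C=12)
Step 5: pour(A -> B) -> (A=0 B=4 C=12)
Step 6: pour(C -> B) -> (A=0 B=5 C=11)
Step 7: empty(C) -> (A=0 B=5 C=0)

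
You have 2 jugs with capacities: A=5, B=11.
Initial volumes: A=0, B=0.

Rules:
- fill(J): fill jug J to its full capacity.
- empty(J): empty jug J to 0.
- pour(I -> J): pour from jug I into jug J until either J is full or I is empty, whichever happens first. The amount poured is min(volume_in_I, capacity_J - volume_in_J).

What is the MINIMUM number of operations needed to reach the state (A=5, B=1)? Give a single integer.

Answer: 4

Derivation:
BFS from (A=0, B=0). One shortest path:
  1. fill(B) -> (A=0 B=11)
  2. pour(B -> A) -> (A=5 B=6)
  3. empty(A) -> (A=0 B=6)
  4. pour(B -> A) -> (A=5 B=1)
Reached target in 4 moves.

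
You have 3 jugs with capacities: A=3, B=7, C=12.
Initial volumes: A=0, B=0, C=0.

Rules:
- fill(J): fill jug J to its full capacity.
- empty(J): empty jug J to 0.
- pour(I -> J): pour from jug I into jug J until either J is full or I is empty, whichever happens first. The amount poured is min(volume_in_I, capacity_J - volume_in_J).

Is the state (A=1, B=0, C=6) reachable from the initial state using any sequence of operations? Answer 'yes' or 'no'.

Answer: yes

Derivation:
BFS from (A=0, B=0, C=0):
  1. fill(B) -> (A=0 B=7 C=0)
  2. pour(B -> A) -> (A=3 B=4 C=0)
  3. pour(A -> C) -> (A=0 B=4 C=3)
  4. pour(B -> A) -> (A=3 B=1 C=3)
  5. pour(A -> C) -> (A=0 B=1 C=6)
  6. pour(B -> A) -> (A=1 B=0 C=6)
Target reached → yes.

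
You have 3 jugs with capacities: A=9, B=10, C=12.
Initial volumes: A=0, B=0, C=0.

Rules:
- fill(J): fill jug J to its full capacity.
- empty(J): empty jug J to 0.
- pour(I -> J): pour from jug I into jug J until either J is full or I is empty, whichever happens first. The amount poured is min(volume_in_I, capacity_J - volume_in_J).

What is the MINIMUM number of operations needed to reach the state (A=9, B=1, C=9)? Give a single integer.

Answer: 4

Derivation:
BFS from (A=0, B=0, C=0). One shortest path:
  1. fill(A) -> (A=9 B=0 C=0)
  2. fill(B) -> (A=9 B=10 C=0)
  3. pour(A -> C) -> (A=0 B=10 C=9)
  4. pour(B -> A) -> (A=9 B=1 C=9)
Reached target in 4 moves.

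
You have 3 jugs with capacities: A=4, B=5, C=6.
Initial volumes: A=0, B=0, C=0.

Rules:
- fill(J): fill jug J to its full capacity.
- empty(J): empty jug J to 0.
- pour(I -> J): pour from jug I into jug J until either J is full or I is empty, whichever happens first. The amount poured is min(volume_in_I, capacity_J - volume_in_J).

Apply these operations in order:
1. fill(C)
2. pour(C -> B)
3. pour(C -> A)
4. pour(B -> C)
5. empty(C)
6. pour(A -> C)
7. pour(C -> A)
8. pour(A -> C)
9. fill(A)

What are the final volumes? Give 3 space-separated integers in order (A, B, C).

Step 1: fill(C) -> (A=0 B=0 C=6)
Step 2: pour(C -> B) -> (A=0 B=5 C=1)
Step 3: pour(C -> A) -> (A=1 B=5 C=0)
Step 4: pour(B -> C) -> (A=1 B=0 C=5)
Step 5: empty(C) -> (A=1 B=0 C=0)
Step 6: pour(A -> C) -> (A=0 B=0 C=1)
Step 7: pour(C -> A) -> (A=1 B=0 C=0)
Step 8: pour(A -> C) -> (A=0 B=0 C=1)
Step 9: fill(A) -> (A=4 B=0 C=1)

Answer: 4 0 1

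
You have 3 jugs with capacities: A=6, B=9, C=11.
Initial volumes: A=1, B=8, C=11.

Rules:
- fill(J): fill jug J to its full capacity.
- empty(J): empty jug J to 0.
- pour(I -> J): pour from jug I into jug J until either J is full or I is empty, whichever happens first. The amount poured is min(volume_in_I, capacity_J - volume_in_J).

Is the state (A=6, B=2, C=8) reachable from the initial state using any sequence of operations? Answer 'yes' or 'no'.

BFS from (A=1, B=8, C=11):
  1. fill(A) -> (A=6 B=8 C=11)
  2. pour(A -> B) -> (A=5 B=9 C=11)
  3. empty(B) -> (A=5 B=0 C=11)
  4. pour(C -> B) -> (A=5 B=9 C=2)
  5. pour(B -> A) -> (A=6 B=8 C=2)
  6. pour(A -> C) -> (A=0 B=8 C=8)
  7. pour(B -> A) -> (A=6 B=2 C=8)
Target reached → yes.

Answer: yes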